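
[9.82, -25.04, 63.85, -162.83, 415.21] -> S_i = 9.82*(-2.55)^i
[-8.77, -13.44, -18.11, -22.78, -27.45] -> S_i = -8.77 + -4.67*i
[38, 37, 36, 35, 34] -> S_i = 38 + -1*i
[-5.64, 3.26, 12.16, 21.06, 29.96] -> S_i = -5.64 + 8.90*i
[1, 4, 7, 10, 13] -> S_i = 1 + 3*i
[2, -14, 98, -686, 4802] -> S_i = 2*-7^i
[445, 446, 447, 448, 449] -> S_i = 445 + 1*i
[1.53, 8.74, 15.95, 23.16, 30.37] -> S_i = 1.53 + 7.21*i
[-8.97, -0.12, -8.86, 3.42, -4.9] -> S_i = Random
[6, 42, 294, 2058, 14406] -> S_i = 6*7^i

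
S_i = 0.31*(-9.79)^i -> [0.31, -3.03, 29.71, -290.88, 2847.69]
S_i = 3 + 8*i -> [3, 11, 19, 27, 35]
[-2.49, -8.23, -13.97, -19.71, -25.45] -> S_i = -2.49 + -5.74*i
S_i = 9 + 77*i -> [9, 86, 163, 240, 317]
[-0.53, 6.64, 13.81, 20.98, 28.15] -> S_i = -0.53 + 7.17*i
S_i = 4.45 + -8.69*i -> [4.45, -4.24, -12.93, -21.62, -30.31]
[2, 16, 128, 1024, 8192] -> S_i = 2*8^i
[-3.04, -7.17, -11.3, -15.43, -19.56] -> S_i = -3.04 + -4.13*i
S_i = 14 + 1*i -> [14, 15, 16, 17, 18]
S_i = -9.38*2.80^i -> [-9.38, -26.26, -73.54, -205.91, -576.55]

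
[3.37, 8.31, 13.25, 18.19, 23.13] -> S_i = 3.37 + 4.94*i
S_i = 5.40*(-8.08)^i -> [5.4, -43.63, 352.55, -2848.58, 23016.5]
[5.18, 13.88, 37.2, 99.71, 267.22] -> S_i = 5.18*2.68^i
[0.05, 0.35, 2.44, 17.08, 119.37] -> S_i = 0.05*6.99^i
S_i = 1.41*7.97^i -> [1.41, 11.24, 89.56, 713.83, 5689.22]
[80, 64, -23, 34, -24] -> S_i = Random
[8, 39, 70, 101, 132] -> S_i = 8 + 31*i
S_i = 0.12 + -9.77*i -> [0.12, -9.65, -19.42, -29.19, -38.96]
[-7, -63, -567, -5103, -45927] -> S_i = -7*9^i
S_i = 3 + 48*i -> [3, 51, 99, 147, 195]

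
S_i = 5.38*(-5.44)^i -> [5.38, -29.27, 159.21, -866.12, 4711.7]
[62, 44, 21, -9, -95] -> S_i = Random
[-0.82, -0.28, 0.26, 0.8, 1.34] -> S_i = -0.82 + 0.54*i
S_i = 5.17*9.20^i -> [5.17, 47.56, 437.59, 4025.82, 37037.52]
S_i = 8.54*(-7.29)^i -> [8.54, -62.26, 453.85, -3308.57, 24119.48]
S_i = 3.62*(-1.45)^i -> [3.62, -5.25, 7.61, -11.04, 16.0]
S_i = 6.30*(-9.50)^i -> [6.3, -59.85, 568.57, -5401.46, 51313.89]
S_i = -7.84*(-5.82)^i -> [-7.84, 45.63, -265.56, 1545.56, -8995.14]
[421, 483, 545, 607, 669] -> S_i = 421 + 62*i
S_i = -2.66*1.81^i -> [-2.66, -4.81, -8.71, -15.77, -28.55]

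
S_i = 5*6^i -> [5, 30, 180, 1080, 6480]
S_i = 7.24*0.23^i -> [7.24, 1.67, 0.38, 0.09, 0.02]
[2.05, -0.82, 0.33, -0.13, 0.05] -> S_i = 2.05*(-0.40)^i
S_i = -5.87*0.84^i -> [-5.87, -4.93, -4.14, -3.48, -2.92]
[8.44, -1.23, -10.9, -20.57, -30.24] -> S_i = 8.44 + -9.67*i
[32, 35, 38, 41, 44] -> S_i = 32 + 3*i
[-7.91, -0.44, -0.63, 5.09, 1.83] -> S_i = Random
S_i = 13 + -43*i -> [13, -30, -73, -116, -159]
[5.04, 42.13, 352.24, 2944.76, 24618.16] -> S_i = 5.04*8.36^i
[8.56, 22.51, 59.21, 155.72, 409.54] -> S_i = 8.56*2.63^i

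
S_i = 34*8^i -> [34, 272, 2176, 17408, 139264]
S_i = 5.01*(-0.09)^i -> [5.01, -0.45, 0.04, -0.0, 0.0]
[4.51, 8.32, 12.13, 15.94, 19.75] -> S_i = 4.51 + 3.81*i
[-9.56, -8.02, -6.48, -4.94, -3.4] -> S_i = -9.56 + 1.54*i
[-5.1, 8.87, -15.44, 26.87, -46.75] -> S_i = -5.10*(-1.74)^i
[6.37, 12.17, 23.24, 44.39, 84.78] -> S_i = 6.37*1.91^i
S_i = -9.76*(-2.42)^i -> [-9.76, 23.62, -57.16, 138.32, -334.74]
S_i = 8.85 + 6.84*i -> [8.85, 15.69, 22.53, 29.37, 36.21]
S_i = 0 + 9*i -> [0, 9, 18, 27, 36]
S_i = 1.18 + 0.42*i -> [1.18, 1.6, 2.02, 2.44, 2.86]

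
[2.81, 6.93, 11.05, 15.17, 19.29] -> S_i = 2.81 + 4.12*i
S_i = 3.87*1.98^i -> [3.87, 7.66, 15.17, 30.04, 59.48]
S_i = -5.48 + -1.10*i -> [-5.48, -6.58, -7.68, -8.78, -9.88]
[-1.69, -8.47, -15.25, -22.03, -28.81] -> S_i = -1.69 + -6.78*i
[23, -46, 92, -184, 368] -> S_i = 23*-2^i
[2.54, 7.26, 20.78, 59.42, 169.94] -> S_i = 2.54*2.86^i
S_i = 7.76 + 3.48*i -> [7.76, 11.24, 14.72, 18.2, 21.68]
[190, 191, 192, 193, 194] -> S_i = 190 + 1*i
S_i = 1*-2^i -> [1, -2, 4, -8, 16]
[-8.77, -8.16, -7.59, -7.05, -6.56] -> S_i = -8.77*0.93^i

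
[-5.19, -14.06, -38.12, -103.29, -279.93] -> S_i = -5.19*2.71^i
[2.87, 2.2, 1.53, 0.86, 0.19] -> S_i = 2.87 + -0.67*i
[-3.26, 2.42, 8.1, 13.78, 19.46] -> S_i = -3.26 + 5.68*i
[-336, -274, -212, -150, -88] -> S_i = -336 + 62*i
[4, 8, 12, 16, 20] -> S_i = 4 + 4*i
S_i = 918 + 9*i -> [918, 927, 936, 945, 954]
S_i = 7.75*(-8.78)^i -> [7.75, -68.04, 597.44, -5245.48, 46055.32]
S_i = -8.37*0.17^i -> [-8.37, -1.42, -0.24, -0.04, -0.01]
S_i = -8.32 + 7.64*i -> [-8.32, -0.68, 6.96, 14.6, 22.24]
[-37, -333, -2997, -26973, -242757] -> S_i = -37*9^i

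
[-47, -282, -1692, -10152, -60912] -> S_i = -47*6^i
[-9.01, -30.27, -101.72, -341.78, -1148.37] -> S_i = -9.01*3.36^i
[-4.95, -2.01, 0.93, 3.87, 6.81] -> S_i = -4.95 + 2.94*i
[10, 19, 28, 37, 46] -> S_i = 10 + 9*i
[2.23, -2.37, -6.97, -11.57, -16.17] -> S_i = 2.23 + -4.60*i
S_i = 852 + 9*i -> [852, 861, 870, 879, 888]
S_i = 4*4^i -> [4, 16, 64, 256, 1024]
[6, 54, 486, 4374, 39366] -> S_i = 6*9^i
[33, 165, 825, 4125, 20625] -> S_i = 33*5^i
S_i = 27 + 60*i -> [27, 87, 147, 207, 267]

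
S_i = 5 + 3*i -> [5, 8, 11, 14, 17]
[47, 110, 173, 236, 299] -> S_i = 47 + 63*i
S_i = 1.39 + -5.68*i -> [1.39, -4.29, -9.97, -15.65, -21.33]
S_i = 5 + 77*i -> [5, 82, 159, 236, 313]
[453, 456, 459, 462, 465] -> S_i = 453 + 3*i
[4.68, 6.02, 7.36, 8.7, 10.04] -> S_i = 4.68 + 1.34*i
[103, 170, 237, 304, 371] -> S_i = 103 + 67*i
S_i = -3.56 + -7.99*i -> [-3.56, -11.55, -19.54, -27.53, -35.52]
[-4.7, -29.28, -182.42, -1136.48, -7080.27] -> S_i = -4.70*6.23^i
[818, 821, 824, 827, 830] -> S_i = 818 + 3*i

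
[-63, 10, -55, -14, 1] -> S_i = Random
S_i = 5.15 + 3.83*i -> [5.15, 8.98, 12.81, 16.64, 20.47]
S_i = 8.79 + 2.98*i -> [8.79, 11.77, 14.75, 17.73, 20.71]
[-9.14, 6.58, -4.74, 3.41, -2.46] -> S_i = -9.14*(-0.72)^i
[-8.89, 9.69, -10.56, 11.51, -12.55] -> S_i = -8.89*(-1.09)^i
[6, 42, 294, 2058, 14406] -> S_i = 6*7^i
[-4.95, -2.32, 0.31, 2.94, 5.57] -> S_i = -4.95 + 2.63*i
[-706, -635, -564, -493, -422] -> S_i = -706 + 71*i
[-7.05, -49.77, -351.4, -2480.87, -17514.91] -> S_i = -7.05*7.06^i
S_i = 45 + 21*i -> [45, 66, 87, 108, 129]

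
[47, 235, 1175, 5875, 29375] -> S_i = 47*5^i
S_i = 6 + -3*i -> [6, 3, 0, -3, -6]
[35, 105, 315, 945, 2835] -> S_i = 35*3^i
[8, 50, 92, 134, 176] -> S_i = 8 + 42*i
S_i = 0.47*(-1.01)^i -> [0.47, -0.47, 0.48, -0.48, 0.49]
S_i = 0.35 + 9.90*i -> [0.35, 10.25, 20.15, 30.05, 39.95]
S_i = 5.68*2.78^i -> [5.68, 15.79, 43.9, 122.03, 339.26]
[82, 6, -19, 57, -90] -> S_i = Random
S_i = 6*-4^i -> [6, -24, 96, -384, 1536]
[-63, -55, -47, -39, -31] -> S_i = -63 + 8*i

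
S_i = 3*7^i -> [3, 21, 147, 1029, 7203]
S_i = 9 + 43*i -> [9, 52, 95, 138, 181]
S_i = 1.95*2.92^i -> [1.95, 5.69, 16.63, 48.55, 141.76]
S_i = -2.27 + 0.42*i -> [-2.27, -1.85, -1.43, -1.01, -0.59]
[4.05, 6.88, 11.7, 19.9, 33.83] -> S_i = 4.05*1.70^i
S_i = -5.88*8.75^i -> [-5.88, -51.45, -450.19, -3939.14, -34467.48]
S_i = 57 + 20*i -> [57, 77, 97, 117, 137]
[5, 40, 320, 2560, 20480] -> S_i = 5*8^i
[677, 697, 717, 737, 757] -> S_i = 677 + 20*i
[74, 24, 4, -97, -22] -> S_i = Random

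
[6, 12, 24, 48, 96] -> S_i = 6*2^i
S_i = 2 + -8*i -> [2, -6, -14, -22, -30]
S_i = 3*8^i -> [3, 24, 192, 1536, 12288]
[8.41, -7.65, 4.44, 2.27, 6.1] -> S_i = Random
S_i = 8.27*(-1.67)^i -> [8.27, -13.81, 23.06, -38.52, 64.32]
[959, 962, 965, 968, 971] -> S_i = 959 + 3*i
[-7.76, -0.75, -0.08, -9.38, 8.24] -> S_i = Random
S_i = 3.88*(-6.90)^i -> [3.88, -26.77, 184.73, -1274.61, 8794.84]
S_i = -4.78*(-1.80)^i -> [-4.78, 8.6, -15.49, 27.88, -50.18]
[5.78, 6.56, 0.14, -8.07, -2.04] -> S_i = Random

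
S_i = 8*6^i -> [8, 48, 288, 1728, 10368]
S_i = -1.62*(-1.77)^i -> [-1.62, 2.87, -5.08, 8.98, -15.9]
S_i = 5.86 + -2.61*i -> [5.86, 3.25, 0.64, -1.97, -4.58]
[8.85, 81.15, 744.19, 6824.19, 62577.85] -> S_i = 8.85*9.17^i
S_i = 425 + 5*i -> [425, 430, 435, 440, 445]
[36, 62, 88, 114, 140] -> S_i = 36 + 26*i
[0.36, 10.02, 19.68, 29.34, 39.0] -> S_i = 0.36 + 9.66*i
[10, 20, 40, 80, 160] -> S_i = 10*2^i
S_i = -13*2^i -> [-13, -26, -52, -104, -208]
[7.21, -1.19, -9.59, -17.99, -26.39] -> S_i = 7.21 + -8.40*i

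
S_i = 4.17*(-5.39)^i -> [4.17, -22.48, 121.15, -652.98, 3519.58]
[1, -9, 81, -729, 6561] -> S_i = 1*-9^i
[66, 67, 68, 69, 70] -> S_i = 66 + 1*i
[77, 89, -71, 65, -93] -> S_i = Random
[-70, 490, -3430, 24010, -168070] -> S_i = -70*-7^i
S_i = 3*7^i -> [3, 21, 147, 1029, 7203]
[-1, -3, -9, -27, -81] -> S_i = -1*3^i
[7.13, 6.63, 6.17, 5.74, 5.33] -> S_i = 7.13*0.93^i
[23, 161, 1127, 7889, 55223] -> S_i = 23*7^i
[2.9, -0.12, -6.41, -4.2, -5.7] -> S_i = Random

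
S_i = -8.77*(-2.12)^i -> [-8.77, 18.59, -39.42, 83.56, -177.15]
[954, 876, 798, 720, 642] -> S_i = 954 + -78*i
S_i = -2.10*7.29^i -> [-2.1, -15.31, -111.6, -813.58, -5931.02]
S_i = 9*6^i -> [9, 54, 324, 1944, 11664]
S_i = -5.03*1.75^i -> [-5.03, -8.8, -15.4, -26.96, -47.18]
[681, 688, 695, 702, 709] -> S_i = 681 + 7*i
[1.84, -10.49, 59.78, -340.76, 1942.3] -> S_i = 1.84*(-5.70)^i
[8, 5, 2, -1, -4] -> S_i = 8 + -3*i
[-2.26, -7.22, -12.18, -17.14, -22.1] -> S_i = -2.26 + -4.96*i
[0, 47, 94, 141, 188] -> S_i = 0 + 47*i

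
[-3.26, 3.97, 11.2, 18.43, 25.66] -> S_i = -3.26 + 7.23*i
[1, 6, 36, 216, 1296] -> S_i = 1*6^i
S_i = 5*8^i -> [5, 40, 320, 2560, 20480]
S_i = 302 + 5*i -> [302, 307, 312, 317, 322]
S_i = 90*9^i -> [90, 810, 7290, 65610, 590490]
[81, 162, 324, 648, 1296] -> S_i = 81*2^i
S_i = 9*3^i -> [9, 27, 81, 243, 729]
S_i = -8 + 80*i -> [-8, 72, 152, 232, 312]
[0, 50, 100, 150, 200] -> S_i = 0 + 50*i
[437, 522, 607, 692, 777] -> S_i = 437 + 85*i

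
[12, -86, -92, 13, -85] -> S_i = Random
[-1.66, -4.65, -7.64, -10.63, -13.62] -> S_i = -1.66 + -2.99*i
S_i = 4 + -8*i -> [4, -4, -12, -20, -28]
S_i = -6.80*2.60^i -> [-6.8, -17.68, -45.97, -119.52, -310.74]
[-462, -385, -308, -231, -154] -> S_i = -462 + 77*i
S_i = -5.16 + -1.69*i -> [-5.16, -6.85, -8.54, -10.23, -11.92]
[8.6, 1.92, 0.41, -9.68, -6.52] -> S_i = Random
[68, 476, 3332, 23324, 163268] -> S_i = 68*7^i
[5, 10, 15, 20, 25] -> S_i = 5 + 5*i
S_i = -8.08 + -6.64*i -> [-8.08, -14.72, -21.36, -28.0, -34.64]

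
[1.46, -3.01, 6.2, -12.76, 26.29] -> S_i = 1.46*(-2.06)^i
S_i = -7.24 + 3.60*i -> [-7.24, -3.64, -0.04, 3.56, 7.16]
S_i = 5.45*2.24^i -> [5.45, 12.21, 27.35, 61.25, 137.21]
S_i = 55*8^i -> [55, 440, 3520, 28160, 225280]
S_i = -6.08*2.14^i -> [-6.08, -13.01, -27.84, -59.59, -127.51]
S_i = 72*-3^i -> [72, -216, 648, -1944, 5832]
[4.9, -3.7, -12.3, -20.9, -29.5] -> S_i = 4.90 + -8.60*i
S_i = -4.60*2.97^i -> [-4.6, -13.66, -40.58, -120.51, -357.92]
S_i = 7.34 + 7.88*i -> [7.34, 15.22, 23.1, 30.98, 38.86]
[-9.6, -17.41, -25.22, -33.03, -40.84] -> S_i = -9.60 + -7.81*i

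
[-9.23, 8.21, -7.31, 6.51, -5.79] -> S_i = -9.23*(-0.89)^i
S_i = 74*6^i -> [74, 444, 2664, 15984, 95904]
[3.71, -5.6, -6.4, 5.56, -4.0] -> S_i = Random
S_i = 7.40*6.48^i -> [7.4, 47.95, 310.73, 2013.52, 13047.63]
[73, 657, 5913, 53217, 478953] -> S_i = 73*9^i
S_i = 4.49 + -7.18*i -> [4.49, -2.69, -9.87, -17.05, -24.23]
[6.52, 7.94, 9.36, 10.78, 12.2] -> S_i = 6.52 + 1.42*i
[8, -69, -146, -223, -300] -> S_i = 8 + -77*i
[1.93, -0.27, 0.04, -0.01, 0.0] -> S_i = 1.93*(-0.14)^i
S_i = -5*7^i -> [-5, -35, -245, -1715, -12005]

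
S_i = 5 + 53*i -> [5, 58, 111, 164, 217]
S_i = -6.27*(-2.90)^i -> [-6.27, 18.18, -52.73, 152.92, -443.47]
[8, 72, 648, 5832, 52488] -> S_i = 8*9^i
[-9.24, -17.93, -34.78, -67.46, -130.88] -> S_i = -9.24*1.94^i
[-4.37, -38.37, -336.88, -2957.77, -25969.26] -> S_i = -4.37*8.78^i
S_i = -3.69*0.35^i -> [-3.69, -1.29, -0.45, -0.16, -0.06]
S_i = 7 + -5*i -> [7, 2, -3, -8, -13]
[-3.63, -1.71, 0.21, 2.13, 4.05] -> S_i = -3.63 + 1.92*i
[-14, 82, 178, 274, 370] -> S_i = -14 + 96*i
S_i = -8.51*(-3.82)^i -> [-8.51, 32.51, -124.18, 474.37, -1812.1]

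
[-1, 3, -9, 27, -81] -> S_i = -1*-3^i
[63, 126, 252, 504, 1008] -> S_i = 63*2^i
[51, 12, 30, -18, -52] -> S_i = Random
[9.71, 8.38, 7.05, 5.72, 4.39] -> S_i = 9.71 + -1.33*i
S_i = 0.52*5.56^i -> [0.52, 2.89, 16.08, 89.38, 496.94]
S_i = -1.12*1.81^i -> [-1.12, -2.03, -3.67, -6.64, -12.02]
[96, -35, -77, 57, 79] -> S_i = Random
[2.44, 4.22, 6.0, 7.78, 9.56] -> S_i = 2.44 + 1.78*i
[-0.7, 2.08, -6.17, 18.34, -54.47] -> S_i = -0.70*(-2.97)^i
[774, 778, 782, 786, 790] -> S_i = 774 + 4*i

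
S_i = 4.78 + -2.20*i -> [4.78, 2.58, 0.38, -1.82, -4.02]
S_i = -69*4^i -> [-69, -276, -1104, -4416, -17664]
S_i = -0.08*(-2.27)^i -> [-0.08, 0.18, -0.41, 0.94, -2.12]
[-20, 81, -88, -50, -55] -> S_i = Random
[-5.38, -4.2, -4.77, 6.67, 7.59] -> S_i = Random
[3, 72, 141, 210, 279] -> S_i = 3 + 69*i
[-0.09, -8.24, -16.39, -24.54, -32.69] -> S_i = -0.09 + -8.15*i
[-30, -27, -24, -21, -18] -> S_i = -30 + 3*i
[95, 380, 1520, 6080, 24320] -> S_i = 95*4^i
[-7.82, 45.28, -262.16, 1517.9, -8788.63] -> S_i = -7.82*(-5.79)^i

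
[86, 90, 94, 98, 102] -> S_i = 86 + 4*i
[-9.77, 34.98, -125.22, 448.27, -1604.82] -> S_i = -9.77*(-3.58)^i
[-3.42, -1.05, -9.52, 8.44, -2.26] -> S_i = Random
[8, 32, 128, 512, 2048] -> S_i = 8*4^i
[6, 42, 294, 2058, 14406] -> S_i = 6*7^i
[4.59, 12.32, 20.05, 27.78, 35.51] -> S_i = 4.59 + 7.73*i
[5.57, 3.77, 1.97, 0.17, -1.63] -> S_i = 5.57 + -1.80*i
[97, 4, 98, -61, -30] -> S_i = Random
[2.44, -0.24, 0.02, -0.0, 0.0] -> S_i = 2.44*(-0.10)^i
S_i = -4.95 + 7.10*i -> [-4.95, 2.15, 9.25, 16.35, 23.45]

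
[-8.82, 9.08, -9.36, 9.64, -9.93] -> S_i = -8.82*(-1.03)^i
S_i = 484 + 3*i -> [484, 487, 490, 493, 496]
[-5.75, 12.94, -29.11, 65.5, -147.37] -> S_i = -5.75*(-2.25)^i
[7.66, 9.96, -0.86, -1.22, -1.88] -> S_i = Random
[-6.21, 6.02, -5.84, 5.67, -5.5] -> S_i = -6.21*(-0.97)^i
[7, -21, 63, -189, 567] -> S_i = 7*-3^i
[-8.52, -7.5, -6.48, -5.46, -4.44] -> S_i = -8.52 + 1.02*i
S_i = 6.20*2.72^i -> [6.2, 16.86, 45.87, 124.77, 339.37]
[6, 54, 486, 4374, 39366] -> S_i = 6*9^i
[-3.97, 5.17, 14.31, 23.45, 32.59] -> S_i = -3.97 + 9.14*i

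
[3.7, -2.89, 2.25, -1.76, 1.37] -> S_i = 3.70*(-0.78)^i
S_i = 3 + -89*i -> [3, -86, -175, -264, -353]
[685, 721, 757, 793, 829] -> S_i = 685 + 36*i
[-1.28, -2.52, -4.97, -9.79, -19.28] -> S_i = -1.28*1.97^i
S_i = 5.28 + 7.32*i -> [5.28, 12.6, 19.92, 27.24, 34.56]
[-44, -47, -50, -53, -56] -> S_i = -44 + -3*i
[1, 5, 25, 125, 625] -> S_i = 1*5^i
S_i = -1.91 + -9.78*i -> [-1.91, -11.69, -21.47, -31.25, -41.03]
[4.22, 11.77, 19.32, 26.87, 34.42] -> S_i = 4.22 + 7.55*i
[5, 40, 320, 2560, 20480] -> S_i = 5*8^i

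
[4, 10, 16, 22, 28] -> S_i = 4 + 6*i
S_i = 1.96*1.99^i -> [1.96, 3.9, 7.76, 15.45, 30.74]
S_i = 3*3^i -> [3, 9, 27, 81, 243]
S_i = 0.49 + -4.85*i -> [0.49, -4.36, -9.21, -14.06, -18.91]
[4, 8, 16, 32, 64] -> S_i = 4*2^i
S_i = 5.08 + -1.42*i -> [5.08, 3.66, 2.24, 0.82, -0.6]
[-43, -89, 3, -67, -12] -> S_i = Random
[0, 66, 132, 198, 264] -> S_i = 0 + 66*i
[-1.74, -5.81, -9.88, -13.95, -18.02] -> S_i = -1.74 + -4.07*i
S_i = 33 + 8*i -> [33, 41, 49, 57, 65]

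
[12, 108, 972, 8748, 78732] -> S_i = 12*9^i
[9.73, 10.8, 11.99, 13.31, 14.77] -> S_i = 9.73*1.11^i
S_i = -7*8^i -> [-7, -56, -448, -3584, -28672]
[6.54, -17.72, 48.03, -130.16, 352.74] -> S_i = 6.54*(-2.71)^i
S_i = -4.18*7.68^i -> [-4.18, -32.1, -246.55, -1893.48, -14541.9]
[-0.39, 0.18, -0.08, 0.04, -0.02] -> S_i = -0.39*(-0.45)^i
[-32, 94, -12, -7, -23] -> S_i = Random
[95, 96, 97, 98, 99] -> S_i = 95 + 1*i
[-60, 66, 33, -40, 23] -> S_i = Random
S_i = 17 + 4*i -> [17, 21, 25, 29, 33]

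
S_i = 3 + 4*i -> [3, 7, 11, 15, 19]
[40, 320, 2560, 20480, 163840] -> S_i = 40*8^i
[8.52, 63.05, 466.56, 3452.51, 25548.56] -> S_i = 8.52*7.40^i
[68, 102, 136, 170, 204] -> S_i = 68 + 34*i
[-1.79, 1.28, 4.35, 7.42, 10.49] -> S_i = -1.79 + 3.07*i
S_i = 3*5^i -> [3, 15, 75, 375, 1875]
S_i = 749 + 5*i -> [749, 754, 759, 764, 769]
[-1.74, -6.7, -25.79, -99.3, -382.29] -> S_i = -1.74*3.85^i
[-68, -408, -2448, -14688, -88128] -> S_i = -68*6^i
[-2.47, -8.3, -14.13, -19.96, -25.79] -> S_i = -2.47 + -5.83*i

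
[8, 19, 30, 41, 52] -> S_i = 8 + 11*i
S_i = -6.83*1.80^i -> [-6.83, -12.29, -22.13, -39.83, -71.7]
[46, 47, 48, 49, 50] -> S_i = 46 + 1*i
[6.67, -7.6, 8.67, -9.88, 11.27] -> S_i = 6.67*(-1.14)^i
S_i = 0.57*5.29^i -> [0.57, 3.02, 15.95, 84.38, 446.37]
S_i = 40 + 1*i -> [40, 41, 42, 43, 44]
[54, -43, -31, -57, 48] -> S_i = Random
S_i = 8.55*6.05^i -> [8.55, 51.73, 312.95, 1893.36, 11454.8]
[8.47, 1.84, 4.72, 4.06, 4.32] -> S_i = Random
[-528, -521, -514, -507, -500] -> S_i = -528 + 7*i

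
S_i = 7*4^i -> [7, 28, 112, 448, 1792]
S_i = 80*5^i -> [80, 400, 2000, 10000, 50000]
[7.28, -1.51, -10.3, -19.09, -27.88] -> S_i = 7.28 + -8.79*i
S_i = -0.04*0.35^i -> [-0.04, -0.01, -0.0, -0.0, -0.0]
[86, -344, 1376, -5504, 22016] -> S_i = 86*-4^i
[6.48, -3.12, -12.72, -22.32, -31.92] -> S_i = 6.48 + -9.60*i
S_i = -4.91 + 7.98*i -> [-4.91, 3.07, 11.05, 19.03, 27.01]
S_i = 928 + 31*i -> [928, 959, 990, 1021, 1052]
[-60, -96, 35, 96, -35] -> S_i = Random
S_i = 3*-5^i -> [3, -15, 75, -375, 1875]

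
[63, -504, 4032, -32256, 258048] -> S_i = 63*-8^i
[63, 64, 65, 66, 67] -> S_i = 63 + 1*i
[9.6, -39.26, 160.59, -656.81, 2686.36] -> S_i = 9.60*(-4.09)^i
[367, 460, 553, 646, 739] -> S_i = 367 + 93*i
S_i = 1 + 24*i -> [1, 25, 49, 73, 97]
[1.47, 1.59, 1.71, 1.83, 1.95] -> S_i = 1.47 + 0.12*i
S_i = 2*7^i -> [2, 14, 98, 686, 4802]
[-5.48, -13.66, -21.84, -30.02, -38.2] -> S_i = -5.48 + -8.18*i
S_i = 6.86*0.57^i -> [6.86, 3.91, 2.23, 1.27, 0.72]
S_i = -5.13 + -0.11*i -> [-5.13, -5.24, -5.35, -5.46, -5.57]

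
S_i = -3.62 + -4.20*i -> [-3.62, -7.82, -12.02, -16.22, -20.42]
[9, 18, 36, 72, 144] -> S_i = 9*2^i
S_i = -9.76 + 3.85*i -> [-9.76, -5.91, -2.06, 1.79, 5.64]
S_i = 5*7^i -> [5, 35, 245, 1715, 12005]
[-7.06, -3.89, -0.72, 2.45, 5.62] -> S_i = -7.06 + 3.17*i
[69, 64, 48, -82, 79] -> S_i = Random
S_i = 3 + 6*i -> [3, 9, 15, 21, 27]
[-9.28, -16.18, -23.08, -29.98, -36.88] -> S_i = -9.28 + -6.90*i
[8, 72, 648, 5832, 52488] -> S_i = 8*9^i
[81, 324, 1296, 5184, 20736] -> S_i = 81*4^i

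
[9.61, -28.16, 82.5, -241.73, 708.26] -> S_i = 9.61*(-2.93)^i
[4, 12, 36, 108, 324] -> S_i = 4*3^i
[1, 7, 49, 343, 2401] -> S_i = 1*7^i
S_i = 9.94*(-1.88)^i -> [9.94, -18.69, 35.13, -66.05, 124.17]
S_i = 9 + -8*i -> [9, 1, -7, -15, -23]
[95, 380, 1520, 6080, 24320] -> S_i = 95*4^i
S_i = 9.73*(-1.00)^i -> [9.73, -9.73, 9.73, -9.73, 9.73]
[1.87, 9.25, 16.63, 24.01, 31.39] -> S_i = 1.87 + 7.38*i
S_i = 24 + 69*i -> [24, 93, 162, 231, 300]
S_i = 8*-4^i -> [8, -32, 128, -512, 2048]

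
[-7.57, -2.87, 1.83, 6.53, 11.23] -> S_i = -7.57 + 4.70*i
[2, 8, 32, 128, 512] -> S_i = 2*4^i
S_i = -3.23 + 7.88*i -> [-3.23, 4.65, 12.53, 20.41, 28.29]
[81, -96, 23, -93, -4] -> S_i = Random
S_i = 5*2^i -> [5, 10, 20, 40, 80]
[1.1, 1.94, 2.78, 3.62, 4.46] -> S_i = 1.10 + 0.84*i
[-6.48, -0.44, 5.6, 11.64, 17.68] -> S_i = -6.48 + 6.04*i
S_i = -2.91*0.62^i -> [-2.91, -1.8, -1.12, -0.69, -0.43]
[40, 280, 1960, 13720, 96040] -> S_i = 40*7^i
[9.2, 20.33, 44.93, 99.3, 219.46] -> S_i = 9.20*2.21^i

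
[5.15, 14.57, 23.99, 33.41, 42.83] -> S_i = 5.15 + 9.42*i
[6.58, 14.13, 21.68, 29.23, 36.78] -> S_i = 6.58 + 7.55*i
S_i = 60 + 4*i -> [60, 64, 68, 72, 76]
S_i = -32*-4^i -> [-32, 128, -512, 2048, -8192]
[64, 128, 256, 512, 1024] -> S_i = 64*2^i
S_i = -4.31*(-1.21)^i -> [-4.31, 5.22, -6.31, 7.64, -9.24]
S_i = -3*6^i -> [-3, -18, -108, -648, -3888]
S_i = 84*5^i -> [84, 420, 2100, 10500, 52500]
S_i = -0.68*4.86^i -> [-0.68, -3.3, -16.06, -78.06, -379.36]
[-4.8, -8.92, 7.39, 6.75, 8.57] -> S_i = Random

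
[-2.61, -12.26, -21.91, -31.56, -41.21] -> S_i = -2.61 + -9.65*i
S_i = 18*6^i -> [18, 108, 648, 3888, 23328]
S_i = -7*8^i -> [-7, -56, -448, -3584, -28672]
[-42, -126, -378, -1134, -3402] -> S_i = -42*3^i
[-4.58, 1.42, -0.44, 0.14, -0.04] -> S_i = -4.58*(-0.31)^i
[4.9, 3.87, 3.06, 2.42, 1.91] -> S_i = 4.90*0.79^i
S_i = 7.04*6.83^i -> [7.04, 48.08, 328.41, 2243.03, 15319.88]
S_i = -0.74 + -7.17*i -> [-0.74, -7.91, -15.08, -22.25, -29.42]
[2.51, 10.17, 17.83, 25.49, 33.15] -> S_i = 2.51 + 7.66*i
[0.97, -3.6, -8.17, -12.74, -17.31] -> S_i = 0.97 + -4.57*i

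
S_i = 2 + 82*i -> [2, 84, 166, 248, 330]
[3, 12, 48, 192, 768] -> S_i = 3*4^i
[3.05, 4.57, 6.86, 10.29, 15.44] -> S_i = 3.05*1.50^i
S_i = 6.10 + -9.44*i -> [6.1, -3.34, -12.78, -22.22, -31.66]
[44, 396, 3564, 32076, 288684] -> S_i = 44*9^i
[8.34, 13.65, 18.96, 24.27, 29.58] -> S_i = 8.34 + 5.31*i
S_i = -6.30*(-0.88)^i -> [-6.3, 5.54, -4.88, 4.29, -3.78]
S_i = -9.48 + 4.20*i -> [-9.48, -5.28, -1.08, 3.12, 7.32]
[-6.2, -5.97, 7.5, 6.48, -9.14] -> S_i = Random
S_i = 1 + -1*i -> [1, 0, -1, -2, -3]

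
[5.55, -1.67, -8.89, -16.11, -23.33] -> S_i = 5.55 + -7.22*i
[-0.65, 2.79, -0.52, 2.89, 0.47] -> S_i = Random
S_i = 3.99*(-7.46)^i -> [3.99, -29.77, 222.05, -1656.49, 12357.43]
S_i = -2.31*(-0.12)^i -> [-2.31, 0.28, -0.03, 0.0, -0.0]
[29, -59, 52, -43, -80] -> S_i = Random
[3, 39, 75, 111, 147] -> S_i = 3 + 36*i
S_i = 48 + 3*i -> [48, 51, 54, 57, 60]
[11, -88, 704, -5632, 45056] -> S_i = 11*-8^i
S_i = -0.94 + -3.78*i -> [-0.94, -4.72, -8.5, -12.28, -16.06]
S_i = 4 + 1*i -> [4, 5, 6, 7, 8]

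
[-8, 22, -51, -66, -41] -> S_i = Random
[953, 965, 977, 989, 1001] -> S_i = 953 + 12*i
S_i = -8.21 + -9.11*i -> [-8.21, -17.32, -26.43, -35.54, -44.65]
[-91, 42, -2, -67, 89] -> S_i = Random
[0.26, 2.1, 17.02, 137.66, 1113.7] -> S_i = 0.26*8.09^i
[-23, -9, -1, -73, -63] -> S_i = Random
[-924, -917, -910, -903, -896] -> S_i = -924 + 7*i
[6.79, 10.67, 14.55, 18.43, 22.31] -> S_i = 6.79 + 3.88*i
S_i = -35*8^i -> [-35, -280, -2240, -17920, -143360]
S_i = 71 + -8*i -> [71, 63, 55, 47, 39]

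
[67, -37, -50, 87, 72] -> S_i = Random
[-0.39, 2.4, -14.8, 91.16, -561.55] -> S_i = -0.39*(-6.16)^i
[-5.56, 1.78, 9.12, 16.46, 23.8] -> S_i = -5.56 + 7.34*i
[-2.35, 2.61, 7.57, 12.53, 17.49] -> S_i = -2.35 + 4.96*i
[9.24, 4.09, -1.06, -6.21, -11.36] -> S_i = 9.24 + -5.15*i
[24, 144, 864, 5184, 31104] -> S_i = 24*6^i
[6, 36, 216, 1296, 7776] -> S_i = 6*6^i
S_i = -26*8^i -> [-26, -208, -1664, -13312, -106496]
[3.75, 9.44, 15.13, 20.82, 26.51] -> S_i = 3.75 + 5.69*i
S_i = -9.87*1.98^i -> [-9.87, -19.54, -38.69, -76.61, -151.7]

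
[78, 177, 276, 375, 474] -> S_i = 78 + 99*i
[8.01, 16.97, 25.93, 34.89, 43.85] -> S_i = 8.01 + 8.96*i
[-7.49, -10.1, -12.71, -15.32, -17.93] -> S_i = -7.49 + -2.61*i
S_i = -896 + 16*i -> [-896, -880, -864, -848, -832]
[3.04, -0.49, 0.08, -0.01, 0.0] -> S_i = 3.04*(-0.16)^i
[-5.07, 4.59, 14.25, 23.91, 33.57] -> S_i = -5.07 + 9.66*i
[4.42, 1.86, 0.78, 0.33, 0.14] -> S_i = 4.42*0.42^i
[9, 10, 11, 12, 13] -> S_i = 9 + 1*i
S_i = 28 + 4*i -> [28, 32, 36, 40, 44]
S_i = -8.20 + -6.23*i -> [-8.2, -14.43, -20.66, -26.89, -33.12]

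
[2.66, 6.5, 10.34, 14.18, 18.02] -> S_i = 2.66 + 3.84*i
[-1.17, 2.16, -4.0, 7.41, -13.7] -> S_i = -1.17*(-1.85)^i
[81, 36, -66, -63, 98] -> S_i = Random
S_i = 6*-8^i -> [6, -48, 384, -3072, 24576]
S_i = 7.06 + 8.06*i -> [7.06, 15.12, 23.18, 31.24, 39.3]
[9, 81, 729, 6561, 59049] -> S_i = 9*9^i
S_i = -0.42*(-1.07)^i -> [-0.42, 0.45, -0.48, 0.51, -0.55]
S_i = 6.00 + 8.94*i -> [6.0, 14.94, 23.88, 32.82, 41.76]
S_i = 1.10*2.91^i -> [1.1, 3.2, 9.31, 27.11, 78.88]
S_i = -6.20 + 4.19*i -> [-6.2, -2.01, 2.18, 6.37, 10.56]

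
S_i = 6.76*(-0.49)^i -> [6.76, -3.31, 1.62, -0.8, 0.39]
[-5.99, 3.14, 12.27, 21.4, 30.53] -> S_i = -5.99 + 9.13*i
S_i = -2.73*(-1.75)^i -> [-2.73, 4.78, -8.36, 14.63, -25.6]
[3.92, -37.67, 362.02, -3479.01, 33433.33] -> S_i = 3.92*(-9.61)^i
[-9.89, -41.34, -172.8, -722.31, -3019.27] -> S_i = -9.89*4.18^i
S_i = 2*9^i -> [2, 18, 162, 1458, 13122]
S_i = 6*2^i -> [6, 12, 24, 48, 96]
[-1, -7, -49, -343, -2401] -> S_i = -1*7^i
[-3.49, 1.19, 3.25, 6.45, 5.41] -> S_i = Random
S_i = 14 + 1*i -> [14, 15, 16, 17, 18]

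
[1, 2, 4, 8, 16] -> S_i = 1*2^i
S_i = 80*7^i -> [80, 560, 3920, 27440, 192080]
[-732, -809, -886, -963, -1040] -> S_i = -732 + -77*i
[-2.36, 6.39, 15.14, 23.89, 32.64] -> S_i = -2.36 + 8.75*i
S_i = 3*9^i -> [3, 27, 243, 2187, 19683]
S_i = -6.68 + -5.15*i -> [-6.68, -11.83, -16.98, -22.13, -27.28]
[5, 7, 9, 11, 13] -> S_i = 5 + 2*i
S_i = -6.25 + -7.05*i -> [-6.25, -13.3, -20.35, -27.4, -34.45]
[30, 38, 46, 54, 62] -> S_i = 30 + 8*i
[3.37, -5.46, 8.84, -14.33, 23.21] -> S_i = 3.37*(-1.62)^i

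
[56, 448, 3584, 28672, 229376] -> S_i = 56*8^i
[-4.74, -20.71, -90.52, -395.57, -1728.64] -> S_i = -4.74*4.37^i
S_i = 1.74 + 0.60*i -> [1.74, 2.34, 2.94, 3.54, 4.14]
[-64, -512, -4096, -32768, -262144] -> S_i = -64*8^i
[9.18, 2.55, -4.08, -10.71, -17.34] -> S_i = 9.18 + -6.63*i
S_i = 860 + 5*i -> [860, 865, 870, 875, 880]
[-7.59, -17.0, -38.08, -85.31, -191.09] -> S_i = -7.59*2.24^i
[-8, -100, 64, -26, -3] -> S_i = Random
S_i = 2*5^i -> [2, 10, 50, 250, 1250]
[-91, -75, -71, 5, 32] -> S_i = Random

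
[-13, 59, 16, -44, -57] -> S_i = Random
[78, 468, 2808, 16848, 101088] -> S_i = 78*6^i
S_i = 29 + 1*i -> [29, 30, 31, 32, 33]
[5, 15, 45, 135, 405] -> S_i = 5*3^i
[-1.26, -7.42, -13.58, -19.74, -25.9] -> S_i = -1.26 + -6.16*i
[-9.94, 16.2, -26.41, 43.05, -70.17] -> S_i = -9.94*(-1.63)^i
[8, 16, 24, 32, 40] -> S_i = 8 + 8*i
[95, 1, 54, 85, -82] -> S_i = Random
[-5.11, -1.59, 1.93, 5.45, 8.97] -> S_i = -5.11 + 3.52*i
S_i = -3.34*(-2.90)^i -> [-3.34, 9.69, -28.09, 81.46, -236.23]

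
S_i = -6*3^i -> [-6, -18, -54, -162, -486]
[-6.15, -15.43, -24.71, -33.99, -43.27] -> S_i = -6.15 + -9.28*i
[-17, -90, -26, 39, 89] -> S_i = Random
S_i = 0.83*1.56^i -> [0.83, 1.29, 2.02, 3.15, 4.92]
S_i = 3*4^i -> [3, 12, 48, 192, 768]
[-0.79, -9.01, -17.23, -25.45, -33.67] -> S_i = -0.79 + -8.22*i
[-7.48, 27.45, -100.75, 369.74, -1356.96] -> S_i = -7.48*(-3.67)^i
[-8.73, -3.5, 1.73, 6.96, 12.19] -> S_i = -8.73 + 5.23*i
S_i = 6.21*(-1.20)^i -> [6.21, -7.45, 8.94, -10.73, 12.88]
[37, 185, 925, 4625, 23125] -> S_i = 37*5^i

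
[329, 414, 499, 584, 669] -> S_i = 329 + 85*i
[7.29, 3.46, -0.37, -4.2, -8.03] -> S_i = 7.29 + -3.83*i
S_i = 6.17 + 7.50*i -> [6.17, 13.67, 21.17, 28.67, 36.17]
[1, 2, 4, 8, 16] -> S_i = 1*2^i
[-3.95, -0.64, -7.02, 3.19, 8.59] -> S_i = Random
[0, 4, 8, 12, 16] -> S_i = 0 + 4*i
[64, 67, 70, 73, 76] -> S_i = 64 + 3*i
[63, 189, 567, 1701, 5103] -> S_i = 63*3^i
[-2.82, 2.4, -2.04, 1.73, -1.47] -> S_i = -2.82*(-0.85)^i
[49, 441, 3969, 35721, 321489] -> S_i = 49*9^i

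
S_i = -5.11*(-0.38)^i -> [-5.11, 1.94, -0.74, 0.28, -0.11]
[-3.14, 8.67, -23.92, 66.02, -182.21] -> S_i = -3.14*(-2.76)^i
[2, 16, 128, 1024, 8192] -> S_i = 2*8^i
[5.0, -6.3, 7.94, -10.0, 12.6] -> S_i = 5.00*(-1.26)^i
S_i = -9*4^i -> [-9, -36, -144, -576, -2304]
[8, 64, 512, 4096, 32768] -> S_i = 8*8^i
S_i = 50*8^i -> [50, 400, 3200, 25600, 204800]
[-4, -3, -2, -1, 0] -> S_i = -4 + 1*i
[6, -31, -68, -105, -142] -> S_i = 6 + -37*i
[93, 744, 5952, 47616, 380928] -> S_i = 93*8^i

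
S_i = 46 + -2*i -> [46, 44, 42, 40, 38]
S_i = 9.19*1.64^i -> [9.19, 15.07, 24.72, 40.54, 66.48]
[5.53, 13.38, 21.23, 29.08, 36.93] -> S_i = 5.53 + 7.85*i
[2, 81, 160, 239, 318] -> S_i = 2 + 79*i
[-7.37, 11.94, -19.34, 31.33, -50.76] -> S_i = -7.37*(-1.62)^i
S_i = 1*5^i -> [1, 5, 25, 125, 625]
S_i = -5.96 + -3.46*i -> [-5.96, -9.42, -12.88, -16.34, -19.8]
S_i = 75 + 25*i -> [75, 100, 125, 150, 175]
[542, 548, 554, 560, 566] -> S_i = 542 + 6*i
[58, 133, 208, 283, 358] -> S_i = 58 + 75*i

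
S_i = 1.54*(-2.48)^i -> [1.54, -3.82, 9.47, -23.49, 58.25]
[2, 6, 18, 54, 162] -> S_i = 2*3^i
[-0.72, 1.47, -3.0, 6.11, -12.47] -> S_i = -0.72*(-2.04)^i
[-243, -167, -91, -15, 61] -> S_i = -243 + 76*i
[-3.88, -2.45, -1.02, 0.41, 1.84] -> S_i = -3.88 + 1.43*i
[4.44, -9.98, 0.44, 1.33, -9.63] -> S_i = Random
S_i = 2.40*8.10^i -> [2.4, 19.44, 157.46, 1275.46, 10331.21]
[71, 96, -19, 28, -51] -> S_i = Random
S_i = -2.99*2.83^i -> [-2.99, -8.46, -23.95, -67.77, -191.79]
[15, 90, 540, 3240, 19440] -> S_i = 15*6^i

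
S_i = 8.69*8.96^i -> [8.69, 77.86, 697.65, 6250.92, 56008.23]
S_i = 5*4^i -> [5, 20, 80, 320, 1280]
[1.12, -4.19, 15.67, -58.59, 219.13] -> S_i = 1.12*(-3.74)^i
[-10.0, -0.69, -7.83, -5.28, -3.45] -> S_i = Random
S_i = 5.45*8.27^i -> [5.45, 45.07, 372.74, 3082.57, 25492.86]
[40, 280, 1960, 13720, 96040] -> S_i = 40*7^i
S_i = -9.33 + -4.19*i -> [-9.33, -13.52, -17.71, -21.9, -26.09]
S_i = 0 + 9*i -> [0, 9, 18, 27, 36]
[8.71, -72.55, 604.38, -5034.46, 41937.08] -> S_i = 8.71*(-8.33)^i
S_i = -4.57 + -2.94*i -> [-4.57, -7.51, -10.45, -13.39, -16.33]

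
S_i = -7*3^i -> [-7, -21, -63, -189, -567]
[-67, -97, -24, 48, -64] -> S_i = Random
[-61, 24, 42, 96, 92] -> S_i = Random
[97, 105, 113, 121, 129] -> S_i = 97 + 8*i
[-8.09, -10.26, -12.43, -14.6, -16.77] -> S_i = -8.09 + -2.17*i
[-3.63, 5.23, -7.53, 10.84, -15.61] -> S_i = -3.63*(-1.44)^i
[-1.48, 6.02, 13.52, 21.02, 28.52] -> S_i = -1.48 + 7.50*i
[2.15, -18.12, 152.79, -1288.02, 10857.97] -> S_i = 2.15*(-8.43)^i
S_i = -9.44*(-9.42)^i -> [-9.44, 88.92, -837.67, 7890.87, -74331.96]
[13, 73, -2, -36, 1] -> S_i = Random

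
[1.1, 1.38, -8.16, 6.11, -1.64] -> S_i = Random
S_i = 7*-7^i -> [7, -49, 343, -2401, 16807]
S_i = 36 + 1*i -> [36, 37, 38, 39, 40]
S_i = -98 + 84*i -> [-98, -14, 70, 154, 238]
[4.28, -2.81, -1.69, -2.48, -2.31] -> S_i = Random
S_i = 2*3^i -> [2, 6, 18, 54, 162]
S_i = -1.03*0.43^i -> [-1.03, -0.44, -0.19, -0.08, -0.04]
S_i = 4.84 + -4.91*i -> [4.84, -0.07, -4.98, -9.89, -14.8]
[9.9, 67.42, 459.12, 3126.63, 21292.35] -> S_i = 9.90*6.81^i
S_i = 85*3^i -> [85, 255, 765, 2295, 6885]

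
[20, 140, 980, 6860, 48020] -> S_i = 20*7^i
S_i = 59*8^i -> [59, 472, 3776, 30208, 241664]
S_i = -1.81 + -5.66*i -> [-1.81, -7.47, -13.13, -18.79, -24.45]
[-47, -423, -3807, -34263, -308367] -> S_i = -47*9^i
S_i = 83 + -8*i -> [83, 75, 67, 59, 51]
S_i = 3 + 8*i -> [3, 11, 19, 27, 35]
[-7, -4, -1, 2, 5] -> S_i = -7 + 3*i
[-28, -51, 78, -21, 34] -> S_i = Random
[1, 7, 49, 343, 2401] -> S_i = 1*7^i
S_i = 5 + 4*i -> [5, 9, 13, 17, 21]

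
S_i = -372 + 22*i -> [-372, -350, -328, -306, -284]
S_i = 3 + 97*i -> [3, 100, 197, 294, 391]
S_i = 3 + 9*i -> [3, 12, 21, 30, 39]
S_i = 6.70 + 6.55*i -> [6.7, 13.25, 19.8, 26.35, 32.9]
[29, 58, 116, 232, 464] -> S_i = 29*2^i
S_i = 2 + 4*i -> [2, 6, 10, 14, 18]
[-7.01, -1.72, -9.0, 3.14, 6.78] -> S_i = Random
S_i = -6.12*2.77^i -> [-6.12, -16.95, -46.96, -130.07, -360.31]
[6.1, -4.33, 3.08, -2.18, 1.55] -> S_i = 6.10*(-0.71)^i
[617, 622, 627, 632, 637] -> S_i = 617 + 5*i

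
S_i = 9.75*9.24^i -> [9.75, 90.09, 832.43, 7691.67, 71071.01]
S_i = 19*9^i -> [19, 171, 1539, 13851, 124659]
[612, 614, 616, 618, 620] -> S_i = 612 + 2*i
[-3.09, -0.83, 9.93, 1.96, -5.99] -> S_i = Random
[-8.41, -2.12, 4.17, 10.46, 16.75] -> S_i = -8.41 + 6.29*i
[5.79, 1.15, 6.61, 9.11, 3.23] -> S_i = Random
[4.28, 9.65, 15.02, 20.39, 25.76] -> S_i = 4.28 + 5.37*i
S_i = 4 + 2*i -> [4, 6, 8, 10, 12]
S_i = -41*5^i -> [-41, -205, -1025, -5125, -25625]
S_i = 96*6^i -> [96, 576, 3456, 20736, 124416]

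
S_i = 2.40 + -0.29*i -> [2.4, 2.11, 1.82, 1.53, 1.24]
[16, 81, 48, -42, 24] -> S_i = Random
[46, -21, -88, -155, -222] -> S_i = 46 + -67*i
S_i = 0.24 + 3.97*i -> [0.24, 4.21, 8.18, 12.15, 16.12]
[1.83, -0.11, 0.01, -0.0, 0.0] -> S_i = 1.83*(-0.06)^i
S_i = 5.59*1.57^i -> [5.59, 8.78, 13.78, 21.63, 33.96]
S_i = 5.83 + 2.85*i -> [5.83, 8.68, 11.53, 14.38, 17.23]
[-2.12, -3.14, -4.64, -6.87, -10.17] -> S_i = -2.12*1.48^i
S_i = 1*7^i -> [1, 7, 49, 343, 2401]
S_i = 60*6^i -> [60, 360, 2160, 12960, 77760]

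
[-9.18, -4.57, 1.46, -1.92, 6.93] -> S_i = Random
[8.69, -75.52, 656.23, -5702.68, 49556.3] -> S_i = 8.69*(-8.69)^i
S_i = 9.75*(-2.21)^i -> [9.75, -21.55, 47.62, -105.24, 232.58]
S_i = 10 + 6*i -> [10, 16, 22, 28, 34]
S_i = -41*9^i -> [-41, -369, -3321, -29889, -269001]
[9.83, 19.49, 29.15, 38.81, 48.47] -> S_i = 9.83 + 9.66*i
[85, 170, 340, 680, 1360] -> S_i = 85*2^i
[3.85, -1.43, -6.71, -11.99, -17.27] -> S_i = 3.85 + -5.28*i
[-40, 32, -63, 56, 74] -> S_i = Random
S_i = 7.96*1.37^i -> [7.96, 10.91, 14.94, 20.47, 28.04]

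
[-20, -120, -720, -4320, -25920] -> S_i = -20*6^i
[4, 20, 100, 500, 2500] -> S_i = 4*5^i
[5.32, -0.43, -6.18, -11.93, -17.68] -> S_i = 5.32 + -5.75*i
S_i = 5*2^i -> [5, 10, 20, 40, 80]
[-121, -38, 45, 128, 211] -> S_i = -121 + 83*i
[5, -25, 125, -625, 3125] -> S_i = 5*-5^i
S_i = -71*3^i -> [-71, -213, -639, -1917, -5751]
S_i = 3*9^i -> [3, 27, 243, 2187, 19683]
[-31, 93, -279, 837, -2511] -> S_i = -31*-3^i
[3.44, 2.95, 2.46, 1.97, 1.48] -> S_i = 3.44 + -0.49*i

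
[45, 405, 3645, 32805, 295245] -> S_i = 45*9^i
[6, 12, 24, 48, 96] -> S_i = 6*2^i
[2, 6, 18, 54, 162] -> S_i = 2*3^i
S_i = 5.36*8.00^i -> [5.36, 42.88, 343.04, 2744.32, 21954.56]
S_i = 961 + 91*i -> [961, 1052, 1143, 1234, 1325]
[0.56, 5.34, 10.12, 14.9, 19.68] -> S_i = 0.56 + 4.78*i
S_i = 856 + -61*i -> [856, 795, 734, 673, 612]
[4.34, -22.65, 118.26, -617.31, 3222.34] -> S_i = 4.34*(-5.22)^i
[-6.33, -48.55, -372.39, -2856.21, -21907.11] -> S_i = -6.33*7.67^i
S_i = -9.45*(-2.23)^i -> [-9.45, 21.07, -46.99, 104.8, -233.7]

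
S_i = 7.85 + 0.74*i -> [7.85, 8.59, 9.33, 10.07, 10.81]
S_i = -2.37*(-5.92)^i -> [-2.37, 14.03, -83.06, 491.72, -2910.95]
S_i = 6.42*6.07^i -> [6.42, 38.97, 236.54, 1435.82, 8715.45]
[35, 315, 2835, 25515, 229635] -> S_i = 35*9^i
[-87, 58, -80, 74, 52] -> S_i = Random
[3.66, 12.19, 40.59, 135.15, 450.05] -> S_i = 3.66*3.33^i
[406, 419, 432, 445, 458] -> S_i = 406 + 13*i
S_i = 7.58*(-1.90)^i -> [7.58, -14.4, 27.36, -51.99, 98.78]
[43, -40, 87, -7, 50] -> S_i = Random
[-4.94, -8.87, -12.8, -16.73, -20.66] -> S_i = -4.94 + -3.93*i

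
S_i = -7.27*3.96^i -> [-7.27, -28.79, -114.01, -451.46, -1787.78]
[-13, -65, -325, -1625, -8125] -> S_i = -13*5^i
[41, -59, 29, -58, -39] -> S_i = Random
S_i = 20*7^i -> [20, 140, 980, 6860, 48020]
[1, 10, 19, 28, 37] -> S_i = 1 + 9*i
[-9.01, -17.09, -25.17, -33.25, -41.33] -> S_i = -9.01 + -8.08*i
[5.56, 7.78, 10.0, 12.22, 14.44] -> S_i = 5.56 + 2.22*i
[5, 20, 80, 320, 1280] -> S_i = 5*4^i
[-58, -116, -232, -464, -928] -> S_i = -58*2^i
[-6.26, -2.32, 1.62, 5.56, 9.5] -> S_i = -6.26 + 3.94*i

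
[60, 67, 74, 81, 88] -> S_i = 60 + 7*i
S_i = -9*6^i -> [-9, -54, -324, -1944, -11664]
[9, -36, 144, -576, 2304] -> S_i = 9*-4^i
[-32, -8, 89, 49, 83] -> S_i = Random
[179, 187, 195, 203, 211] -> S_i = 179 + 8*i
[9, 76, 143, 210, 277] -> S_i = 9 + 67*i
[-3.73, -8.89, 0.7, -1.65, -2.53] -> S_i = Random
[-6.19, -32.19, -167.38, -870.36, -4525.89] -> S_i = -6.19*5.20^i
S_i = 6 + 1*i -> [6, 7, 8, 9, 10]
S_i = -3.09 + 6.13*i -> [-3.09, 3.04, 9.17, 15.3, 21.43]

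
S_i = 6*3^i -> [6, 18, 54, 162, 486]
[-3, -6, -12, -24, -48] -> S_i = -3*2^i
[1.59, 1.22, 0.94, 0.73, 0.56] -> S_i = 1.59*0.77^i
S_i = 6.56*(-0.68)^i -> [6.56, -4.46, 3.03, -2.06, 1.4]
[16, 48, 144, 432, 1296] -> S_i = 16*3^i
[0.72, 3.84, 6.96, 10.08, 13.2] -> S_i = 0.72 + 3.12*i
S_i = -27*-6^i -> [-27, 162, -972, 5832, -34992]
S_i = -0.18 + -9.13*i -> [-0.18, -9.31, -18.44, -27.57, -36.7]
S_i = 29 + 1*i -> [29, 30, 31, 32, 33]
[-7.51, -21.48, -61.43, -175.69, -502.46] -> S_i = -7.51*2.86^i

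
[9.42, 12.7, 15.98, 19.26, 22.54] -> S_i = 9.42 + 3.28*i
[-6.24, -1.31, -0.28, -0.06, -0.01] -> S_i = -6.24*0.21^i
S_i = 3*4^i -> [3, 12, 48, 192, 768]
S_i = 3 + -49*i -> [3, -46, -95, -144, -193]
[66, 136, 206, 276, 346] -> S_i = 66 + 70*i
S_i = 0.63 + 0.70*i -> [0.63, 1.33, 2.03, 2.73, 3.43]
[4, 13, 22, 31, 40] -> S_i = 4 + 9*i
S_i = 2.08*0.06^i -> [2.08, 0.12, 0.01, 0.0, 0.0]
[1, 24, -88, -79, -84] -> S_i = Random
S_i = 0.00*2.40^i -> [0.0, 0.0, 0.0, 0.0, 0.0]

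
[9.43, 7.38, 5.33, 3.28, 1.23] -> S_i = 9.43 + -2.05*i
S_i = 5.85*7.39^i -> [5.85, 43.23, 319.48, 2360.96, 17447.52]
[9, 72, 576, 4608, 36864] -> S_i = 9*8^i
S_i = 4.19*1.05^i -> [4.19, 4.4, 4.62, 4.85, 5.09]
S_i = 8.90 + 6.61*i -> [8.9, 15.51, 22.12, 28.73, 35.34]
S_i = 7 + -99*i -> [7, -92, -191, -290, -389]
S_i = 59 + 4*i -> [59, 63, 67, 71, 75]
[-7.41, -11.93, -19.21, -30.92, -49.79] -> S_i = -7.41*1.61^i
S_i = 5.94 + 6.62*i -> [5.94, 12.56, 19.18, 25.8, 32.42]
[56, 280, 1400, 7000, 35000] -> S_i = 56*5^i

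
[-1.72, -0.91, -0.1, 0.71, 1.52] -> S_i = -1.72 + 0.81*i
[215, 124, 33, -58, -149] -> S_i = 215 + -91*i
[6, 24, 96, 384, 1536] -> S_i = 6*4^i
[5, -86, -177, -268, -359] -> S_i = 5 + -91*i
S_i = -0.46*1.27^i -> [-0.46, -0.58, -0.74, -0.94, -1.2]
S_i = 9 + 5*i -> [9, 14, 19, 24, 29]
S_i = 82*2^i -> [82, 164, 328, 656, 1312]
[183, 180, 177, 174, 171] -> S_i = 183 + -3*i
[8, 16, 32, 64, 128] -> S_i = 8*2^i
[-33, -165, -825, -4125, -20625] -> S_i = -33*5^i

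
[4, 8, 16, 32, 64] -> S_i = 4*2^i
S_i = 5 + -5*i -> [5, 0, -5, -10, -15]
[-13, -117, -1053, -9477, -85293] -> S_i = -13*9^i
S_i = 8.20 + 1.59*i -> [8.2, 9.79, 11.38, 12.97, 14.56]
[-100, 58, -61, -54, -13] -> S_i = Random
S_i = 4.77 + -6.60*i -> [4.77, -1.83, -8.43, -15.03, -21.63]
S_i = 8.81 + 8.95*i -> [8.81, 17.76, 26.71, 35.66, 44.61]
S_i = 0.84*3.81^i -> [0.84, 3.2, 12.19, 46.46, 177.0]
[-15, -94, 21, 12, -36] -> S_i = Random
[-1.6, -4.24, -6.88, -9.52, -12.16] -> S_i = -1.60 + -2.64*i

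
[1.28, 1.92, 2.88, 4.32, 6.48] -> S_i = 1.28*1.50^i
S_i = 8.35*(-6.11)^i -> [8.35, -51.02, 311.72, -1904.63, 11637.28]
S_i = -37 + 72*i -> [-37, 35, 107, 179, 251]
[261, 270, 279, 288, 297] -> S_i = 261 + 9*i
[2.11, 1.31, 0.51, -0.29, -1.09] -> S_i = 2.11 + -0.80*i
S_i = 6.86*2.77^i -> [6.86, 19.0, 52.64, 145.8, 403.87]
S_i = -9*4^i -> [-9, -36, -144, -576, -2304]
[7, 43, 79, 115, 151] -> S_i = 7 + 36*i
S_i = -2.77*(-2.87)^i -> [-2.77, 7.95, -22.82, 65.48, -187.93]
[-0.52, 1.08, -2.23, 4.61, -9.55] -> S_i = -0.52*(-2.07)^i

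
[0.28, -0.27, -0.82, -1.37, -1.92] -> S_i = 0.28 + -0.55*i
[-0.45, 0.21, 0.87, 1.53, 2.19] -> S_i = -0.45 + 0.66*i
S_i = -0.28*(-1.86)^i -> [-0.28, 0.52, -0.97, 1.8, -3.35]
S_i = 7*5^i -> [7, 35, 175, 875, 4375]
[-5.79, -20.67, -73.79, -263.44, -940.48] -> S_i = -5.79*3.57^i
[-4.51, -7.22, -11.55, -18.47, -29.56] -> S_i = -4.51*1.60^i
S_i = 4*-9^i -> [4, -36, 324, -2916, 26244]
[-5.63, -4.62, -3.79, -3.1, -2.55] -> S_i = -5.63*0.82^i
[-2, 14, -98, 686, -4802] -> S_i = -2*-7^i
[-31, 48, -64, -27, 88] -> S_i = Random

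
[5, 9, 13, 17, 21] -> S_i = 5 + 4*i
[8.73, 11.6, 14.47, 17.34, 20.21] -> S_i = 8.73 + 2.87*i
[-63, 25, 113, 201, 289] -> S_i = -63 + 88*i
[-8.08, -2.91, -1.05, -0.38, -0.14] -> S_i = -8.08*0.36^i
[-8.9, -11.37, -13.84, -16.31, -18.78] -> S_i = -8.90 + -2.47*i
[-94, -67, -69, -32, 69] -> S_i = Random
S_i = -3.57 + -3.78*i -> [-3.57, -7.35, -11.13, -14.91, -18.69]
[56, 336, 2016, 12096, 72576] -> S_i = 56*6^i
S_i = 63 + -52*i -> [63, 11, -41, -93, -145]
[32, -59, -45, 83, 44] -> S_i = Random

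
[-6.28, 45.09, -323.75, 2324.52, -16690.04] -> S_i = -6.28*(-7.18)^i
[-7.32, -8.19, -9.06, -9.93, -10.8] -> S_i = -7.32 + -0.87*i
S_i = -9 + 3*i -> [-9, -6, -3, 0, 3]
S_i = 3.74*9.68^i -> [3.74, 36.2, 350.45, 3392.33, 32837.72]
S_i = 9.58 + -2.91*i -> [9.58, 6.67, 3.76, 0.85, -2.06]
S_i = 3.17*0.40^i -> [3.17, 1.27, 0.51, 0.2, 0.08]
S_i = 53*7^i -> [53, 371, 2597, 18179, 127253]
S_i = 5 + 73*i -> [5, 78, 151, 224, 297]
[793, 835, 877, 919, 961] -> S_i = 793 + 42*i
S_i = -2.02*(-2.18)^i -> [-2.02, 4.4, -9.6, 20.93, -45.62]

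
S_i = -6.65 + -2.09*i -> [-6.65, -8.74, -10.83, -12.92, -15.01]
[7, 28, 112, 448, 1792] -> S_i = 7*4^i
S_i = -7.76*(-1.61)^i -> [-7.76, 12.49, -20.11, 32.38, -52.14]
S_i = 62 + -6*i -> [62, 56, 50, 44, 38]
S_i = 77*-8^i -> [77, -616, 4928, -39424, 315392]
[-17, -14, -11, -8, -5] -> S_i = -17 + 3*i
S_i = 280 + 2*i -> [280, 282, 284, 286, 288]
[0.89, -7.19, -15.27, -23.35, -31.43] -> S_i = 0.89 + -8.08*i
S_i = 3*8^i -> [3, 24, 192, 1536, 12288]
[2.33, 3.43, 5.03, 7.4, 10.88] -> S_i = 2.33*1.47^i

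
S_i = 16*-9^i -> [16, -144, 1296, -11664, 104976]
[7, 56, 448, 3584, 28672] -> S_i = 7*8^i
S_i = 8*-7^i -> [8, -56, 392, -2744, 19208]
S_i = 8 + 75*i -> [8, 83, 158, 233, 308]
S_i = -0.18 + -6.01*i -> [-0.18, -6.19, -12.2, -18.21, -24.22]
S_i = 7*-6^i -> [7, -42, 252, -1512, 9072]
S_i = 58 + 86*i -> [58, 144, 230, 316, 402]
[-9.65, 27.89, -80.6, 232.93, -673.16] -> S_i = -9.65*(-2.89)^i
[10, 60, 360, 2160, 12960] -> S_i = 10*6^i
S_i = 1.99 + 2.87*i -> [1.99, 4.86, 7.73, 10.6, 13.47]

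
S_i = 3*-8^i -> [3, -24, 192, -1536, 12288]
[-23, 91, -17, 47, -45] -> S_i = Random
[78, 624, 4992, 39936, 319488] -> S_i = 78*8^i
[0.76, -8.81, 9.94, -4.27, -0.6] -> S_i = Random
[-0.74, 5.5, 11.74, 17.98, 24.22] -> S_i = -0.74 + 6.24*i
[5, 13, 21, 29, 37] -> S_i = 5 + 8*i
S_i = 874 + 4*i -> [874, 878, 882, 886, 890]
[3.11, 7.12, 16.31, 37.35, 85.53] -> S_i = 3.11*2.29^i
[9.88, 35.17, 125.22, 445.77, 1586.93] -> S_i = 9.88*3.56^i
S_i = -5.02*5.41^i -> [-5.02, -27.16, -146.93, -794.87, -4300.24]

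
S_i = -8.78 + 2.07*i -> [-8.78, -6.71, -4.64, -2.57, -0.5]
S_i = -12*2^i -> [-12, -24, -48, -96, -192]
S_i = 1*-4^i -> [1, -4, 16, -64, 256]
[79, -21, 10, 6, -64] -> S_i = Random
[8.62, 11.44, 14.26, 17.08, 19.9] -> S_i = 8.62 + 2.82*i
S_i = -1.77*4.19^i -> [-1.77, -7.42, -31.07, -130.2, -545.54]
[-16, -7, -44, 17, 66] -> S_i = Random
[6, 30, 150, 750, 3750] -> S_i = 6*5^i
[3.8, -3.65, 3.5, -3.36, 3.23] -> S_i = 3.80*(-0.96)^i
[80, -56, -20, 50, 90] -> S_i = Random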